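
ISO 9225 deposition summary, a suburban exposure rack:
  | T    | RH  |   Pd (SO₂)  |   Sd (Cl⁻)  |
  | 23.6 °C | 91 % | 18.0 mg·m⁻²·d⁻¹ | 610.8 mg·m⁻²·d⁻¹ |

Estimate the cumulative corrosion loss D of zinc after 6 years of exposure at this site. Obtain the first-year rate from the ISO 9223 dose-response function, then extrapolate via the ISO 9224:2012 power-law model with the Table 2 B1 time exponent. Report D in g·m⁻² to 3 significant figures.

zinc: f(T) = -0.071·(T−10) [T>10 °C] = -0.9656
  SO₂ term: 0.0129·18.0^0.44·exp(0.046·91-0.9656) = 1.152
  Sd branch = 0.0175·Sd^0.57·e^(0.008·RH+0.085·T) = 10.43 μm/a
  sum: 1.152 + 10.43 → r_corr = 11.58 μm/a
ISO 9224: D(t) = r_corr · t^b with b = 0.813 (zinc, B1)
  D(6) = 11.58 × 6^0.813 = 11.58 × 4.292 = 49.72 μm
  Mass loss = 49.72 μm × 7.14 g/cm³ = 355 g·m⁻²

D(6) = 355 g·m⁻²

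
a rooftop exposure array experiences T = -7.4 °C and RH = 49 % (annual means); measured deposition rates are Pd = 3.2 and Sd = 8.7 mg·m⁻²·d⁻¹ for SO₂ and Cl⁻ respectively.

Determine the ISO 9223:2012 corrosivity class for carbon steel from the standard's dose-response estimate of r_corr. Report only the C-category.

carbon steel: f(T) = +0.150·(T−10) [T≤10 °C] = -2.6100
  Pd branch = 1.77·Pd^0.52·e^(0.02·RH+f) = 0.635 μm/a
  Sd branch = 0.102·Sd^0.62·e^(0.033·RH+0.04·T) = 1.462 μm/a
  r_corr = 0.635 + 1.462 = 2.096 μm/a
2.1 μm/a falls in (1.3, 25] for carbon steel → category C2

C2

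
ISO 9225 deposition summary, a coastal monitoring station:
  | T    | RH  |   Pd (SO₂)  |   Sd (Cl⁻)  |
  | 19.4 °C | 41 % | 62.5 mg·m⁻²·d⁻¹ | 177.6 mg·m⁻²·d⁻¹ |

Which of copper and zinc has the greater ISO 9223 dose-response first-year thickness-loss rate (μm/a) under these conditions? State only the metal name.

zinc

copper: T>10 °C ⇒ hinge -0.080·(19.4−10) = -0.7520
  sulphur-dioxide contribution → 0.08226 μm/a
  chloride contribution → 0.4698 μm/a
  total first-year rate 0.5521 μm/a
zinc: f(T) = -0.071·(T−10) [T>10 °C] = -0.6674
  sulphur-dioxide contribution → 0.2692 μm/a
  chloride contribution → 2.42 μm/a
  ⇒ r_corr(zinc) = 2.689 μm/a
Ordering by μm/a: zinc (2.69) > copper (0.552)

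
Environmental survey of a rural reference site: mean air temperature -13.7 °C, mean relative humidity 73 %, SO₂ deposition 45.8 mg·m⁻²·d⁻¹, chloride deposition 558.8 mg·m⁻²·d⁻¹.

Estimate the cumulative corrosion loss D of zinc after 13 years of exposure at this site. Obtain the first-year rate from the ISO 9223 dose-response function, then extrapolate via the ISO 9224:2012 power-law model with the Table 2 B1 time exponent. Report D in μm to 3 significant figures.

zinc: T≤10 °C ⇒ hinge +0.038·(-13.7−10) = -0.9006
  sulphur-dioxide contribution → 0.8102 μm/a
  chloride contribution → 0.3605 μm/a
  total first-year rate 1.171 μm/a
Power-law: D(13) = r_corr · 13^0.813
  D(13) = 1.171 × 13^0.813 = 1.171 × 8.047 = 9.421 μm

D(13) = 9.42 μm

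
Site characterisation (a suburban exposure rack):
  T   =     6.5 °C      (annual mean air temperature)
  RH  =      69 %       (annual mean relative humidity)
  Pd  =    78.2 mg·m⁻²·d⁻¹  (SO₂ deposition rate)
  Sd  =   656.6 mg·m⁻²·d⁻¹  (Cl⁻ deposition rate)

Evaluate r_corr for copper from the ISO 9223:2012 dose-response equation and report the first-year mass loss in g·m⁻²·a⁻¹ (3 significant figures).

r_corr = 14.3 g·m⁻²·a⁻¹

copper: f(T) = +0.126·(T−10) [T≤10 °C] = -0.4410
  Pd branch = 0.0053·Pd^0.26·e^(0.059·RH+f) = 0.6209 μm/a
  Cl⁻ term: 0.01025·656.6^0.27·exp(0.036·69+0.049·6.5) = 0.9739
  sum: 0.6209 + 0.9739 → r_corr = 1.595 μm/a
Convert to mass loss: 1.595 μm/a × 8.96 g/cm³ = 14.29 g·m⁻²·a⁻¹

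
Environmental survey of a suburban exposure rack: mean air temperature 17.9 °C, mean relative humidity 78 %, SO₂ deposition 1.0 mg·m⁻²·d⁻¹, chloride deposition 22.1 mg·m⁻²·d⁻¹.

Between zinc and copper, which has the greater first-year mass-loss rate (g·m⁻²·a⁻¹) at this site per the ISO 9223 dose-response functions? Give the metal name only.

copper

zinc: temperature factor f = -0.071·(7.9) = -0.5609
  SO₂ term: 0.0129·1.0^0.44·exp(0.046·78-0.5609) = 0.2662
  Cl⁻ term: 0.0175·22.1^0.57·exp(0.008·78+0.085·17.9) = 0.8732
  sum: 0.2662 + 0.8732 → r_corr = 1.139 μm/a
  mass loss = 1.139 μm/a × 7.14 g/cm³ = 8.136 g·m⁻²·a⁻¹
copper: T>10 °C ⇒ hinge -0.080·(17.9−10) = -0.6320
  Pd branch = 0.0053·Pd^0.26·e^(0.059·RH+f) = 0.2808 μm/a
  Cl⁻ term: 0.01025·22.1^0.27·exp(0.036·78+0.049·17.9) = 0.9422
  r_corr = 0.2808 + 0.9422 = 1.223 μm/a
  mass loss = 1.223 μm/a × 8.96 g/cm³ = 10.96 g·m⁻²·a⁻¹
Ordering by g·m⁻²·a⁻¹: copper (11) > zinc (8.14)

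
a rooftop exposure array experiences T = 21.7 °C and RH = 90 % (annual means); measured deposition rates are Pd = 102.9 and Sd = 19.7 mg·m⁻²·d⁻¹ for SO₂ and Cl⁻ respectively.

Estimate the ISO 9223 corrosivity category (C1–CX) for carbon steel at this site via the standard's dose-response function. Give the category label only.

C5

carbon steel: temperature factor f = -0.054·(11.7) = -0.6318
  SO₂ term: 1.77·102.9^0.52·exp(0.02·90-0.6318) = 63.35
  Cl⁻ term: 0.102·19.7^0.62·exp(0.033·90+0.04·21.7) = 30.06
  sum: 63.35 + 30.06 → r_corr = 93.41 μm/a
ISO 9223 Table 2 (carbon steel): 80 < 93.4 ≤ 200 μm/a ⇒ C5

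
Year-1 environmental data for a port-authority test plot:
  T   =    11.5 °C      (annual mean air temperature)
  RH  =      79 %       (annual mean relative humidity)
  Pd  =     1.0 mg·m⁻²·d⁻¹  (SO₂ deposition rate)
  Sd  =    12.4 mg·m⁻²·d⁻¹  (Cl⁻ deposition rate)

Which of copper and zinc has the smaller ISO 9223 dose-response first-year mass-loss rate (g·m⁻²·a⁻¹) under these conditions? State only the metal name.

zinc

copper: temperature factor f = -0.080·(1.5) = -0.1200
  sulphur-dioxide contribution → 0.4971 μm/a
  chloride contribution → 0.6107 μm/a
  ⇒ r_corr(copper) = 1.108 μm/a
  mass loss = 1.108 μm/a × 8.96 g/cm³ = 9.925 g·m⁻²·a⁻¹
zinc: temperature factor f = -0.071·(1.5) = -0.1065
  sulphur-dioxide contribution → 0.4391 μm/a
  chloride contribution → 0.3675 μm/a
  ⇒ r_corr(zinc) = 0.8066 μm/a
  mass loss = 0.8066 μm/a × 7.14 g/cm³ = 5.759 g·m⁻²·a⁻¹
Ordering by g·m⁻²·a⁻¹: copper (9.93) > zinc (5.76)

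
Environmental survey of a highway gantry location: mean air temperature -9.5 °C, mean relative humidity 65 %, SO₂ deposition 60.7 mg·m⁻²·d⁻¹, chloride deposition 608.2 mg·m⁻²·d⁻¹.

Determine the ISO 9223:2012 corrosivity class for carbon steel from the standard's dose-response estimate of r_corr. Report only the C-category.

C3

carbon steel: temperature factor f = +0.150·(-19.5) = -2.9250
  SO₂ term: 1.77·60.7^0.52·exp(0.02·65-2.9250) = 2.948
  Sd branch = 0.102·Sd^0.62·e^(0.033·RH+0.04·T) = 31.71 μm/a
  r_corr = 2.948 + 31.71 = 34.66 μm/a
34.7 μm/a falls in (25, 50] for carbon steel → category C3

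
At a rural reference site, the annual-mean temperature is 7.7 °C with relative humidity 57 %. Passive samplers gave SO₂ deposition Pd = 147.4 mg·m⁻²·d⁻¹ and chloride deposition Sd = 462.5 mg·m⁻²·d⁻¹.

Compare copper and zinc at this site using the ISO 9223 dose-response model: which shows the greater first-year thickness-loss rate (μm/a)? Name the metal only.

zinc

copper: temperature factor f = +0.126·(-2.3) = -0.2898
  SO₂ term: 0.0053·147.4^0.26·exp(0.059·57-0.2898) = 0.4195
  Cl⁻ term: 0.01025·462.5^0.27·exp(0.036·57+0.049·7.7) = 0.61
  r_corr = 0.4195 + 0.61 = 1.03 μm/a
zinc: f(T) = +0.038·(T−10) [T≤10 °C] = -0.0874
  Pd branch = 0.0129·Pd^0.44·e^(0.046·RH+f) = 1.464 μm/a
  Cl⁻ term: 0.0175·462.5^0.57·exp(0.008·57+0.085·7.7) = 1.756
  sum: 1.464 + 1.756 → r_corr = 3.219 μm/a
Ordering by μm/a: zinc (3.22) > copper (1.03)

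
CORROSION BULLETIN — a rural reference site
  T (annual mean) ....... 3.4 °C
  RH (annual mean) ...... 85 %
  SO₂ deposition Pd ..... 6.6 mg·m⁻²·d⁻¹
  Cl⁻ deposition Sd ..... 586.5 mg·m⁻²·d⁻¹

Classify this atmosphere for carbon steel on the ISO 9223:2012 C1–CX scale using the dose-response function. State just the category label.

carbon steel: temperature factor f = +0.150·(-6.6) = -0.9900
  SO₂ term: 1.77·6.6^0.52·exp(0.02·85-0.9900) = 9.605
  Cl⁻ term: 0.102·586.5^0.62·exp(0.033·85+0.04·3.4) = 100.5
  sum: 9.605 + 100.5 → r_corr = 110.1 μm/a
110 μm/a falls in (80, 200] for carbon steel → category C5

C5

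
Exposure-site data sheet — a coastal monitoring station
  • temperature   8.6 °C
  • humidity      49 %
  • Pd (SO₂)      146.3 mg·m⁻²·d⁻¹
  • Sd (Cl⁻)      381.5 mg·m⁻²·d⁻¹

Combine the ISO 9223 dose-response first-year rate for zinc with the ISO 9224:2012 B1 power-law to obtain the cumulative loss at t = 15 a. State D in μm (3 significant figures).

D(15) = 23.8 μm

zinc: f(T) = +0.038·(T−10) [T≤10 °C] = -0.0532
  Pd branch = 0.0129·Pd^0.44·e^(0.046·RH+f) = 1.045 μm/a
  Cl⁻ term: 0.0175·381.5^0.57·exp(0.008·49+0.085·8.6) = 1.593
  r_corr = 1.045 + 1.593 = 2.638 μm/a
Power-law: D(15) = r_corr · 15^0.813
  D(15) = 2.638 × 15^0.813 = 2.638 × 9.04 = 23.85 μm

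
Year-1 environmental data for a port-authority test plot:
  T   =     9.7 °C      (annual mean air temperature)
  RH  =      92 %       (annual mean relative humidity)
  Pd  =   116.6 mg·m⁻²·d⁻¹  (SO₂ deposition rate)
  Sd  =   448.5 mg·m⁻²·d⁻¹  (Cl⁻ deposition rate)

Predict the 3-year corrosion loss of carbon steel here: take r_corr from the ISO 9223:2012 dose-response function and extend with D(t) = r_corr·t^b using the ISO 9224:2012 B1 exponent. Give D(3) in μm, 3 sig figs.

D(3) = 470 μm

carbon steel: f(T) = +0.150·(T−10) [T≤10 °C] = -0.0450
  Pd branch = 1.77·Pd^0.52·e^(0.02·RH+f) = 126.5 μm/a
  Sd branch = 0.102·Sd^0.62·e^(0.033·RH+0.04·T) = 137.9 μm/a
  sum: 126.5 + 137.9 → r_corr = 264.5 μm/a
ISO 9224: D(t) = r_corr · t^b with b = 0.523 (carbon steel, B1)
  D(3) = 264.5 × 3^0.523 = 264.5 × 1.776 = 469.8 μm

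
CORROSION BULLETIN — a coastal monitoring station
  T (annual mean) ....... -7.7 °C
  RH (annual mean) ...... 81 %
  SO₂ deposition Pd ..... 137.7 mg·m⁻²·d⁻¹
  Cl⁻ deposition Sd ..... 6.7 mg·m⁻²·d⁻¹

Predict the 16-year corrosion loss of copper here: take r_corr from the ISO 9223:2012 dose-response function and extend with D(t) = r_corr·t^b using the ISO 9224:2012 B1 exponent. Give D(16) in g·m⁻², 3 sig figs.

D(16) = 26.2 g·m⁻²

copper: temperature factor f = +0.126·(-17.7) = -2.2302
  SO₂ term: 0.0053·137.7^0.26·exp(0.059·81-2.2302) = 0.244
  Cl⁻ term: 0.01025·6.7^0.27·exp(0.036·81+0.049·-7.7) = 0.2169
  r_corr = 0.244 + 0.2169 = 0.4609 μm/a
ISO 9224: D(t) = r_corr · t^b with b = 0.667 (copper, B1)
  D(16) = 0.4609 × 16^0.667 = 0.4609 × 6.355 = 2.929 μm
  Mass loss = 2.929 μm × 8.96 g/cm³ = 26.25 g·m⁻²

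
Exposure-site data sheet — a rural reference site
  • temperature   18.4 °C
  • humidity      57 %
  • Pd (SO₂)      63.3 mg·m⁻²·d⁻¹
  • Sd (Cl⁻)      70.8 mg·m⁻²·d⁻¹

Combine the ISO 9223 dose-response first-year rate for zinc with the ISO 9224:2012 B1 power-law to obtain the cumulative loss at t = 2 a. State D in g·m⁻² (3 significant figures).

D(2) = 26.4 g·m⁻²

zinc: temperature factor f = -0.071·(8.4) = -0.5964
  sulphur-dioxide contribution → 0.6066 μm/a
  chloride contribution → 1.496 μm/a
  ⇒ r_corr(zinc) = 2.102 μm/a
Long-term exponent b (ISO 9224 Table 2, B1) = 0.813
  D(2) = 2.102 × 2^0.813 = 2.102 × 1.757 = 3.693 μm
  Mass loss = 3.693 μm × 7.14 g/cm³ = 26.37 g·m⁻²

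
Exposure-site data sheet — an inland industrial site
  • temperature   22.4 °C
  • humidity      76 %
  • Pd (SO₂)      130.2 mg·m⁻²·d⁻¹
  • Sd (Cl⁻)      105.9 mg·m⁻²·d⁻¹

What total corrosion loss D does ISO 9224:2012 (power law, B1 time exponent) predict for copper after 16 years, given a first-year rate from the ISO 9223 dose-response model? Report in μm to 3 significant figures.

D(16) = 14.5 μm

copper: T>10 °C ⇒ hinge -0.080·(22.4−10) = -0.9920
  sulphur-dioxide contribution → 0.6175 μm/a
  chloride contribution → 1.669 μm/a
  ⇒ r_corr(copper) = 2.286 μm/a
ISO 9224: D(t) = r_corr · t^b with b = 0.667 (copper, B1)
  D(16) = 2.286 × 16^0.667 = 2.286 × 6.355 = 14.53 μm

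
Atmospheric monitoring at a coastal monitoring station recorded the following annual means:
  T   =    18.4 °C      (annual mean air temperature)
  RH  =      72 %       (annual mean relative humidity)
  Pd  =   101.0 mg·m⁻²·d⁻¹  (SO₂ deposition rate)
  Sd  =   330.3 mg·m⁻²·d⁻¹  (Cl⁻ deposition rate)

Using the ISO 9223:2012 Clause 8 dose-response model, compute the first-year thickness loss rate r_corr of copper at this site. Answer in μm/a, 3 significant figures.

copper: f(T) = -0.080·(T−10) [T>10 °C] = -0.6720
  Pd branch = 0.0053·Pd^0.26·e^(0.059·RH+f) = 0.6287 μm/a
  Sd branch = 0.01025·Sd^0.27·e^(0.036·RH+0.049·T) = 1.615 μm/a
  r_corr = 0.6287 + 1.615 = 2.243 μm/a

r_corr = 2.24 μm/a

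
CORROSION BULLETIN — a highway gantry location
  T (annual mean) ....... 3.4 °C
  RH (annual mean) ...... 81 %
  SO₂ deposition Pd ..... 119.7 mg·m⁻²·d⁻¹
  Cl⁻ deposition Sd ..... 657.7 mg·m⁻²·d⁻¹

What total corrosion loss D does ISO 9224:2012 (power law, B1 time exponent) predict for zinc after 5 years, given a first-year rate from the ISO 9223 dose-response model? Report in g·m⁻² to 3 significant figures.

D(5) = 138 g·m⁻²

zinc: temperature factor f = +0.038·(-6.6) = -0.2508
  SO₂ term: 0.0129·119.7^0.44·exp(0.046·81-0.2508) = 3.421
  Sd branch = 0.0175·Sd^0.57·e^(0.008·RH+0.085·T) = 1.804 μm/a
  r_corr = 3.421 + 1.804 = 5.226 μm/a
Power-law: D(5) = r_corr · 5^0.813
  D(5) = 5.226 × 5^0.813 = 5.226 × 3.701 = 19.34 μm
  Mass loss = 19.34 μm × 7.14 g/cm³ = 138.1 g·m⁻²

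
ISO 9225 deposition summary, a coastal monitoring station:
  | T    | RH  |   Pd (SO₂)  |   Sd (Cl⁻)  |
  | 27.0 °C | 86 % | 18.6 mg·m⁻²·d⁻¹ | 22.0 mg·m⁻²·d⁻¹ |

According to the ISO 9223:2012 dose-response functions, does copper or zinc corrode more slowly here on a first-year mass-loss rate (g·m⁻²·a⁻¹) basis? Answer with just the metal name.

copper: temperature factor f = -0.080·(17.0) = -1.3600
  Pd branch = 0.0053·Pd^0.26·e^(0.059·RH+f) = 0.4649 μm/a
  Sd branch = 0.01025·Sd^0.27·e^(0.036·RH+0.049·T) = 1.96 μm/a
  r_corr = 0.4649 + 1.96 = 2.425 μm/a
  mass loss = 2.425 μm/a × 8.96 g/cm³ = 21.73 g·m⁻²·a⁻¹
zinc: temperature factor f = -0.071·(17.0) = -1.2070
  Pd branch = 0.0129·Pd^0.44·e^(0.046·RH+f) = 0.7295 μm/a
  Cl⁻ term: 0.0175·22.0^0.57·exp(0.008·86+0.085·27.0) = 2.012
  sum: 0.7295 + 2.012 → r_corr = 2.742 μm/a
  mass loss = 2.742 μm/a × 7.14 g/cm³ = 19.58 g·m⁻²·a⁻¹
Ordering by g·m⁻²·a⁻¹: copper (21.7) > zinc (19.6)

zinc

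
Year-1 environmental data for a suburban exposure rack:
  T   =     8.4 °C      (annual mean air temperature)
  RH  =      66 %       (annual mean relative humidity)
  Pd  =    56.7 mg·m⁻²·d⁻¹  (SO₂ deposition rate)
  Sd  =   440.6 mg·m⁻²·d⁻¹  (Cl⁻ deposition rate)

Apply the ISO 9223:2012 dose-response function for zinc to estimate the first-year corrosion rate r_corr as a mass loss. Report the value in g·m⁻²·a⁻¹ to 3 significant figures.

r_corr = 24.6 g·m⁻²·a⁻¹

zinc: temperature factor f = +0.038·(-1.6) = -0.0608
  sulphur-dioxide contribution → 1.494 μm/a
  chloride contribution → 1.948 μm/a
  ⇒ r_corr(zinc) = 3.442 μm/a
Convert to mass loss: 3.442 μm/a × 7.14 g/cm³ = 24.57 g·m⁻²·a⁻¹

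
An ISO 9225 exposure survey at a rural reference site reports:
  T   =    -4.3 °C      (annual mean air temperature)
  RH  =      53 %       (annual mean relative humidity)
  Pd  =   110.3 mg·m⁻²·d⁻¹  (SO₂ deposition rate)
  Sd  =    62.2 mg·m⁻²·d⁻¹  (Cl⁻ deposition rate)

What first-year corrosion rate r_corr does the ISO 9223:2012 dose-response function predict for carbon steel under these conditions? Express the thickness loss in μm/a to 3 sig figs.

carbon steel: temperature factor f = +0.150·(-14.3) = -2.1450
  sulphur-dioxide contribution → 6.901 μm/a
  chloride contribution → 6.392 μm/a
  ⇒ r_corr(carbon steel) = 13.29 μm/a

r_corr = 13.3 μm/a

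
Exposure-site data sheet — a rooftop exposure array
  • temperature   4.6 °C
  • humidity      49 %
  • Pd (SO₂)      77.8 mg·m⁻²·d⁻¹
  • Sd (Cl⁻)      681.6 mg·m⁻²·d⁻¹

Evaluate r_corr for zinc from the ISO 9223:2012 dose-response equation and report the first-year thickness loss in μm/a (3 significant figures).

zinc: f(T) = +0.038·(T−10) [T≤10 °C] = -0.2052
  Pd branch = 0.0129·Pd^0.44·e^(0.046·RH+f) = 0.6798 μm/a
  Cl⁻ term: 0.0175·681.6^0.57·exp(0.008·49+0.085·4.6) = 1.578
  r_corr = 0.6798 + 1.578 = 2.258 μm/a

r_corr = 2.26 μm/a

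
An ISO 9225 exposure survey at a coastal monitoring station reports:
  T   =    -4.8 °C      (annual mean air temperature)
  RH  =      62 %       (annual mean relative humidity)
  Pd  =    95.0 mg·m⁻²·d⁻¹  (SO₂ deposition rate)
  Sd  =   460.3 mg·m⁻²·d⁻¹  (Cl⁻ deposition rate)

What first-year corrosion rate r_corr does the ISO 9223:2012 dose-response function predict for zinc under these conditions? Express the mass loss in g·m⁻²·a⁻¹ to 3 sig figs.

r_corr = 11.2 g·m⁻²·a⁻¹

zinc: T≤10 °C ⇒ hinge +0.038·(-4.8−10) = -0.5624
  SO₂ term: 0.0129·95.0^0.44·exp(0.046·62-0.5624) = 0.9444
  Cl⁻ term: 0.0175·460.3^0.57·exp(0.008·62+0.085·-4.8) = 0.6298
  r_corr = 0.9444 + 0.6298 = 1.574 μm/a
Convert to mass loss: 1.574 μm/a × 7.14 g/cm³ = 11.24 g·m⁻²·a⁻¹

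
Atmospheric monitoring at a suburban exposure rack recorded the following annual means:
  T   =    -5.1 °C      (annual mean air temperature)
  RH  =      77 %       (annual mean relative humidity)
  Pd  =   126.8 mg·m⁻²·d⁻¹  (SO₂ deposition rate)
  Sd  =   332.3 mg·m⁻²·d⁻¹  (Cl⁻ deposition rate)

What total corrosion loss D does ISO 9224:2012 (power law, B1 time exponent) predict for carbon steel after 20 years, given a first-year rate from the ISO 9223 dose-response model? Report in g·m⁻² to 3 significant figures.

carbon steel: f(T) = +0.150·(T−10) [T≤10 °C] = -2.2650
  SO₂ term: 1.77·126.8^0.52·exp(0.02·77-2.2650) = 10.63
  Sd branch = 0.102·Sd^0.62·e^(0.033·RH+0.04·T) = 38.63 μm/a
  r_corr = 10.63 + 38.63 = 49.26 μm/a
Power-law: D(20) = r_corr · 20^0.523
  D(20) = 49.26 × 20^0.523 = 49.26 × 4.791 = 236 μm
  Mass loss = 236 μm × 7.85 g/cm³ = 1853 g·m⁻²

D(20) = 1.85e+03 g·m⁻²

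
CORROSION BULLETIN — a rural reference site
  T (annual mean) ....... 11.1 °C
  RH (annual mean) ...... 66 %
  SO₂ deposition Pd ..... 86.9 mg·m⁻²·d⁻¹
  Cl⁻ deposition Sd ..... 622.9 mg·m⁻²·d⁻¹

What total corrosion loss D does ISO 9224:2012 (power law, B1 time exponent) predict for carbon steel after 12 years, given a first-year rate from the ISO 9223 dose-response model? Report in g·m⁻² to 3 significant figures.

carbon steel: f(T) = -0.054·(T−10) [T>10 °C] = -0.0594
  sulphur-dioxide contribution → 63.64 μm/a
  chloride contribution → 75.83 μm/a
  total first-year rate 139.5 μm/a
Long-term exponent b (ISO 9224 Table 2, B1) = 0.523
  D(12) = 139.5 × 12^0.523 = 139.5 × 3.668 = 511.6 μm
  Mass loss = 511.6 μm × 7.85 g/cm³ = 4016 g·m⁻²

D(12) = 4.02e+03 g·m⁻²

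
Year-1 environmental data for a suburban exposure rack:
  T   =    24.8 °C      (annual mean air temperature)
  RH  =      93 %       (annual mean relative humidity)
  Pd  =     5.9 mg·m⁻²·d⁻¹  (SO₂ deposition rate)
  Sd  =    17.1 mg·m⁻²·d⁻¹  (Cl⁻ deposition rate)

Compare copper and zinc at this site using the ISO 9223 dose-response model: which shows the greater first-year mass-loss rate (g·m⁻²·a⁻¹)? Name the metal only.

copper

copper: temperature factor f = -0.080·(14.8) = -1.1840
  sulphur-dioxide contribution → 0.6215 μm/a
  chloride contribution → 2.115 μm/a
  total first-year rate 2.737 μm/a
  mass loss = 2.737 μm/a × 8.96 g/cm³ = 24.52 g·m⁻²·a⁻¹
zinc: temperature factor f = -0.071·(14.8) = -1.0508
  sulphur-dioxide contribution → 0.7101 μm/a
  chloride contribution → 1.529 μm/a
  ⇒ r_corr(zinc) = 2.239 μm/a
  mass loss = 2.239 μm/a × 7.14 g/cm³ = 15.99 g·m⁻²·a⁻¹
Ordering by g·m⁻²·a⁻¹: copper (24.5) > zinc (16)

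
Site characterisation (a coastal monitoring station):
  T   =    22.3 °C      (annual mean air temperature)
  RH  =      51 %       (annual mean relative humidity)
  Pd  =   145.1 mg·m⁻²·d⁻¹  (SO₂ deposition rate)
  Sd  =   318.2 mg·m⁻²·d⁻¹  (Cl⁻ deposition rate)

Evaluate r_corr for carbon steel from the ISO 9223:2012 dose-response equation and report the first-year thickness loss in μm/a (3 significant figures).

r_corr = 81.3 μm/a

carbon steel: f(T) = -0.054·(T−10) [T>10 °C] = -0.6642
  Pd branch = 1.77·Pd^0.52·e^(0.02·RH+f) = 33.62 μm/a
  Cl⁻ term: 0.102·318.2^0.62·exp(0.033·51+0.04·22.3) = 47.71
  r_corr = 33.62 + 47.71 = 81.32 μm/a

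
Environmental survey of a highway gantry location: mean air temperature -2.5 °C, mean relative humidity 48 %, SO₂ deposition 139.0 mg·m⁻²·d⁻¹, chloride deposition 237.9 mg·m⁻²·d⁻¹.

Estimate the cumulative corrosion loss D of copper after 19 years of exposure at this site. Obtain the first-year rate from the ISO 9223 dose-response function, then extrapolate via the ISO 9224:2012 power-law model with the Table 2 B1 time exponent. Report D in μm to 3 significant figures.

D(19) = 2.07 μm

copper: f(T) = +0.126·(T−10) [T≤10 °C] = -1.5750
  Pd branch = 0.0053·Pd^0.26·e^(0.059·RH+f) = 0.0672 μm/a
  Sd branch = 0.01025·Sd^0.27·e^(0.036·RH+0.049·T) = 0.2237 μm/a
  sum: 0.0672 + 0.2237 → r_corr = 0.2909 μm/a
Power-law: D(19) = r_corr · 19^0.667
  D(19) = 0.2909 × 19^0.667 = 0.2909 × 7.127 = 2.073 μm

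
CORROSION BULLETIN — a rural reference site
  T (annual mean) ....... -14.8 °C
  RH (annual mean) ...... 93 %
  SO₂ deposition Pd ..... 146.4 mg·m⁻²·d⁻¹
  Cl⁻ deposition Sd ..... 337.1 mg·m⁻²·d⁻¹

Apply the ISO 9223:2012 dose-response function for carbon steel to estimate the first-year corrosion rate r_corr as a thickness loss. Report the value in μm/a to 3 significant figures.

r_corr = 48.5 μm/a

carbon steel: T≤10 °C ⇒ hinge +0.150·(-14.8−10) = -3.7200
  sulphur-dioxide contribution → 3.684 μm/a
  chloride contribution → 44.83 μm/a
  ⇒ r_corr(carbon steel) = 48.51 μm/a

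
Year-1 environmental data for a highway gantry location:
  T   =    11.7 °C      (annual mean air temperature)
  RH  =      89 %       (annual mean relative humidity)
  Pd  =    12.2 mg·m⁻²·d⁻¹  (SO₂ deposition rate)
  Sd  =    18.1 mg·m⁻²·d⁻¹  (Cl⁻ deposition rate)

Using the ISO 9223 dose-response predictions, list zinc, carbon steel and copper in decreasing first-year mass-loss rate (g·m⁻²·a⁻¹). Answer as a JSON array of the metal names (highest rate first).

zinc: f(T) = -0.071·(T−10) [T>10 °C] = -0.1207
  sulphur-dioxide contribution → 2.061 μm/a
  chloride contribution → 0.5024 μm/a
  ⇒ r_corr(zinc) = 2.564 μm/a
  mass loss = 2.564 μm/a × 7.14 g/cm³ = 18.31 g·m⁻²·a⁻¹
carbon steel: T>10 °C ⇒ hinge -0.054·(11.7−10) = -0.0918
  sulphur-dioxide contribution → 35.16 μm/a
  chloride contribution → 18.5 μm/a
  ⇒ r_corr(carbon steel) = 53.66 μm/a
  mass loss = 53.66 μm/a × 7.85 g/cm³ = 421.2 g·m⁻²·a⁻¹
copper: f(T) = -0.080·(T−10) [T>10 °C] = -0.1360
  sulphur-dioxide contribution → 1.691 μm/a
  chloride contribution → 0.9789 μm/a
  ⇒ r_corr(copper) = 2.67 μm/a
  mass loss = 2.67 μm/a × 8.96 g/cm³ = 23.92 g·m⁻²·a⁻¹
Ordering by g·m⁻²·a⁻¹: carbon steel (421) > copper (23.9) > zinc (18.3)

["carbon steel", "copper", "zinc"]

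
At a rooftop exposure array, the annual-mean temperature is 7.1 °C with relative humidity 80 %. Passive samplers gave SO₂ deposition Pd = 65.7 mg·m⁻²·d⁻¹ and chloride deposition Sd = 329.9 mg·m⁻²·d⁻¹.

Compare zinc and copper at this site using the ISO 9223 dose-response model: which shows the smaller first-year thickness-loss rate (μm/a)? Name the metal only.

copper

zinc: temperature factor f = +0.038·(-2.9) = -0.1102
  sulphur-dioxide contribution → 2.888 μm/a
  chloride contribution → 1.654 μm/a
  ⇒ r_corr(zinc) = 4.543 μm/a
copper: f(T) = +0.126·(T−10) [T≤10 °C] = -0.3654
  sulphur-dioxide contribution → 1.225 μm/a
  chloride contribution → 1.238 μm/a
  ⇒ r_corr(copper) = 2.462 μm/a
Ordering by μm/a: zinc (4.54) > copper (2.46)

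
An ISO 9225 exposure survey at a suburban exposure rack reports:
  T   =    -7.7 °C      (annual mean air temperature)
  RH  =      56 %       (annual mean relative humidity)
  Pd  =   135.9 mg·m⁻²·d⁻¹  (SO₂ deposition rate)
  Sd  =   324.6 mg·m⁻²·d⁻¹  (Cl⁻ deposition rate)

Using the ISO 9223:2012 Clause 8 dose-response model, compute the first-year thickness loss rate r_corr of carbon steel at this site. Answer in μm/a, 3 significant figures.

r_corr = 22.1 μm/a

carbon steel: f(T) = +0.150·(T−10) [T≤10 °C] = -2.6550
  sulphur-dioxide contribution → 4.905 μm/a
  chloride contribution → 17.16 μm/a
  total first-year rate 22.06 μm/a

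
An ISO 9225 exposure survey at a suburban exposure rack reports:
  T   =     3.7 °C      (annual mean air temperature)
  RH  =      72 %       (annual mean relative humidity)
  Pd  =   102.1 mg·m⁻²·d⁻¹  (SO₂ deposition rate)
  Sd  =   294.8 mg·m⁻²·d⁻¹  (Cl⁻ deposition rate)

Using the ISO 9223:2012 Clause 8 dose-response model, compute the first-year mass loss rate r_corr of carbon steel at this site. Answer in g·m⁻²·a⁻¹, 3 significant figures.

r_corr = 592 g·m⁻²·a⁻¹

carbon steel: temperature factor f = +0.150·(-6.3) = -0.9450
  sulphur-dioxide contribution → 32.18 μm/a
  chloride contribution → 43.24 μm/a
  ⇒ r_corr(carbon steel) = 75.42 μm/a
Convert to mass loss: 75.42 μm/a × 7.85 g/cm³ = 592.1 g·m⁻²·a⁻¹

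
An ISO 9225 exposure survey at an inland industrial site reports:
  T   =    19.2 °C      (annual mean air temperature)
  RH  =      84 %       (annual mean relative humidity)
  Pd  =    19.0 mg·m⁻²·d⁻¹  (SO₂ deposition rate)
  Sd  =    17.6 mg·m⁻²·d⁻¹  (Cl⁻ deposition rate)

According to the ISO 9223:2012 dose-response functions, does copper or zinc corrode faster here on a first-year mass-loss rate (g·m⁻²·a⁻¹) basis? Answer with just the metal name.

copper

copper: T>10 °C ⇒ hinge -0.080·(19.2−10) = -0.7360
  Pd branch = 0.0053·Pd^0.26·e^(0.059·RH+f) = 0.7753 μm/a
  Sd branch = 0.01025·Sd^0.27·e^(0.036·RH+0.049·T) = 1.172 μm/a
  r_corr = 0.7753 + 1.172 = 1.947 μm/a
  mass loss = 1.947 μm/a × 8.96 g/cm³ = 17.45 g·m⁻²·a⁻¹
zinc: temperature factor f = -0.071·(9.2) = -0.6532
  Pd branch = 0.0129·Pd^0.44·e^(0.046·RH+f) = 1.169 μm/a
  Sd branch = 0.0175·Sd^0.57·e^(0.008·RH+0.085·T) = 0.8987 μm/a
  r_corr = 1.169 + 0.8987 = 2.067 μm/a
  mass loss = 2.067 μm/a × 7.14 g/cm³ = 14.76 g·m⁻²·a⁻¹
Ordering by g·m⁻²·a⁻¹: copper (17.4) > zinc (14.8)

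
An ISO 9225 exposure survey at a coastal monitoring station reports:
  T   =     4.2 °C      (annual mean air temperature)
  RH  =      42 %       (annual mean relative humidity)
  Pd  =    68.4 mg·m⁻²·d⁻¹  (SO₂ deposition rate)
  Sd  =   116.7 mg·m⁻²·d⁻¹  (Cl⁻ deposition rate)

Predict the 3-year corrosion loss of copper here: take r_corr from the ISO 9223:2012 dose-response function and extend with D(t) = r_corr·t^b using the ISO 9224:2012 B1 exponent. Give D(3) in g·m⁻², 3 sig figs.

D(3) = 5.55 g·m⁻²

copper: f(T) = +0.126·(T−10) [T≤10 °C] = -0.7308
  sulphur-dioxide contribution → 0.09124 μm/a
  chloride contribution → 0.2065 μm/a
  ⇒ r_corr(copper) = 0.2977 μm/a
Power-law: D(3) = r_corr · 3^0.667
  D(3) = 0.2977 × 3^0.667 = 0.2977 × 2.081 = 0.6195 μm
  Mass loss = 0.6195 μm × 8.96 g/cm³ = 5.551 g·m⁻²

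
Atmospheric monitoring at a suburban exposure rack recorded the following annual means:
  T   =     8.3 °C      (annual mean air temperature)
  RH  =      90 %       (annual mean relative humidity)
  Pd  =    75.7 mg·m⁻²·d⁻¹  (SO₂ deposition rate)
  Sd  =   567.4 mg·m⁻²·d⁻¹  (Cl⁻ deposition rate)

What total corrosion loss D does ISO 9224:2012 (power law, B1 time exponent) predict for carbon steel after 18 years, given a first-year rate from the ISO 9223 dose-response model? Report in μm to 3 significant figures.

carbon steel: f(T) = +0.150·(T−10) [T≤10 °C] = -0.2550
  SO₂ term: 1.77·75.7^0.52·exp(0.02·90-0.2550) = 78.72
  Sd branch = 0.102·Sd^0.62·e^(0.033·RH+0.04·T) = 141.3 μm/a
  r_corr = 78.72 + 141.3 = 220 μm/a
ISO 9224: D(t) = r_corr · t^b with b = 0.523 (carbon steel, B1)
  D(18) = 220 × 18^0.523 = 220 × 4.534 = 997.5 μm

D(18) = 997 μm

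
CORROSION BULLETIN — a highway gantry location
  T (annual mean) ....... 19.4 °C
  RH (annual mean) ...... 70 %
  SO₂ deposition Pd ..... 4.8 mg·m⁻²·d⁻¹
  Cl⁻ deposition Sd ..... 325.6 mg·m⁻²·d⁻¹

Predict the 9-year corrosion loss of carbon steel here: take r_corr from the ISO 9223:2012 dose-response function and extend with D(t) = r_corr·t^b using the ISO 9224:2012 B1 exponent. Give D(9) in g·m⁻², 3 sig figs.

carbon steel: f(T) = -0.054·(T−10) [T>10 °C] = -0.5076
  Pd branch = 1.77·Pd^0.52·e^(0.02·RH+f) = 9.767 μm/a
  Sd branch = 0.102·Sd^0.62·e^(0.033·RH+0.04·T) = 80.67 μm/a
  sum: 9.767 + 80.67 → r_corr = 90.43 μm/a
Long-term exponent b (ISO 9224 Table 2, B1) = 0.523
  D(9) = 90.43 × 9^0.523 = 90.43 × 3.156 = 285.4 μm
  Mass loss = 285.4 μm × 7.85 g/cm³ = 2240 g·m⁻²

D(9) = 2.24e+03 g·m⁻²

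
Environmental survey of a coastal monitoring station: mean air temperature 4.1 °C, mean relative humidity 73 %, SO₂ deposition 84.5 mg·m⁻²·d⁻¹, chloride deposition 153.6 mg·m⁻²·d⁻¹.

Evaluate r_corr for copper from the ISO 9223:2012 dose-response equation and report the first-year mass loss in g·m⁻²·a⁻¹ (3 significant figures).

r_corr = 11.4 g·m⁻²·a⁻¹

copper: temperature factor f = +0.126·(-5.9) = -0.7434
  SO₂ term: 0.0053·84.5^0.26·exp(0.059·73-0.7434) = 0.5928
  Sd branch = 0.01025·Sd^0.27·e^(0.036·RH+0.049·T) = 0.6755 μm/a
  sum: 0.5928 + 0.6755 → r_corr = 1.268 μm/a
Convert to mass loss: 1.268 μm/a × 8.96 g/cm³ = 11.36 g·m⁻²·a⁻¹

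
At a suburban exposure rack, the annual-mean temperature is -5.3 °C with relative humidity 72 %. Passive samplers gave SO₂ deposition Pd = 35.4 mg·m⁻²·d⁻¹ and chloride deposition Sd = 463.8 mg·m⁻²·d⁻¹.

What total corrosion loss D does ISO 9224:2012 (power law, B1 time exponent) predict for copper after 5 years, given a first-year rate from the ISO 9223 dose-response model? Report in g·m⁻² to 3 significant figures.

copper: temperature factor f = +0.126·(-15.3) = -1.9278
  sulphur-dioxide contribution → 0.1364 μm/a
  chloride contribution → 0.554 μm/a
  ⇒ r_corr(copper) = 0.6904 μm/a
Long-term exponent b (ISO 9224 Table 2, B1) = 0.667
  D(5) = 0.6904 × 5^0.667 = 0.6904 × 2.926 = 2.02 μm
  Mass loss = 2.02 μm × 8.96 g/cm³ = 18.1 g·m⁻²

D(5) = 18.1 g·m⁻²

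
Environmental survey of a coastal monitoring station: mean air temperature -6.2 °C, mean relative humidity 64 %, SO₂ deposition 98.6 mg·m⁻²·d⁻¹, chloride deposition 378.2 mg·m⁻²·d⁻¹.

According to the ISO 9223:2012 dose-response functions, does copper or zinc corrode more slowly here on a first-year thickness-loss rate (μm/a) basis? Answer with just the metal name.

copper: f(T) = +0.126·(T−10) [T≤10 °C] = -2.0412
  sulphur-dioxide contribution → 0.09911 μm/a
  chloride contribution → 0.3762 μm/a
  ⇒ r_corr(copper) = 0.4753 μm/a
zinc: temperature factor f = +0.038·(-16.2) = -0.6156
  sulphur-dioxide contribution → 0.9979 μm/a
  chloride contribution → 0.508 μm/a
  ⇒ r_corr(zinc) = 1.506 μm/a
Ordering by μm/a: zinc (1.51) > copper (0.475)

copper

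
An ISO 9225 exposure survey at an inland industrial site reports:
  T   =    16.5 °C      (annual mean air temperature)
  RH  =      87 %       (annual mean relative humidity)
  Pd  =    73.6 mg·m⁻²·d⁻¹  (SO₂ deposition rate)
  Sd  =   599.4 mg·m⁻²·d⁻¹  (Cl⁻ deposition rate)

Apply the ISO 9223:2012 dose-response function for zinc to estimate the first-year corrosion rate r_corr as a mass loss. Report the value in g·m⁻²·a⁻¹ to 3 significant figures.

zinc: f(T) = -0.071·(T−10) [T>10 °C] = -0.4615
  Pd branch = 0.0129·Pd^0.44·e^(0.046·RH+f) = 2.949 μm/a
  Sd branch = 0.0175·Sd^0.57·e^(0.008·RH+0.085·T) = 5.466 μm/a
  r_corr = 2.949 + 5.466 = 8.415 μm/a
Convert to mass loss: 8.415 μm/a × 7.14 g/cm³ = 60.08 g·m⁻²·a⁻¹

r_corr = 60.1 g·m⁻²·a⁻¹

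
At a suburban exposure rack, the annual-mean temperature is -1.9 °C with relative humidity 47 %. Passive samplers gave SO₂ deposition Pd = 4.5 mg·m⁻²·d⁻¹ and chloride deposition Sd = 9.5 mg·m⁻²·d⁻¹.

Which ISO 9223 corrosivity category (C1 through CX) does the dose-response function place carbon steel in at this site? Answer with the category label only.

C2

carbon steel: f(T) = +0.150·(T−10) [T≤10 °C] = -1.7850
  SO₂ term: 1.77·4.5^0.52·exp(0.02·47-1.7850) = 1.662
  Sd branch = 0.102·Sd^0.62·e^(0.033·RH+0.04·T) = 1.8 μm/a
  sum: 1.662 + 1.8 → r_corr = 3.463 μm/a
Category bounds: 1.3…25 μm/a bracket r_corr ⇒ C2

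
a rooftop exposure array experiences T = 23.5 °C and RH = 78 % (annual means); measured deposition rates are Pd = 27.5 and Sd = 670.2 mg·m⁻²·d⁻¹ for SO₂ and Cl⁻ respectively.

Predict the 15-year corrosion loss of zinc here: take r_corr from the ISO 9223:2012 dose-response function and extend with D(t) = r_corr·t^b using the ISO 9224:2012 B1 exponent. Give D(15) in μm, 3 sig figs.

zinc: f(T) = -0.071·(T−10) [T>10 °C] = -0.9585
  Pd branch = 0.0129·Pd^0.44·e^(0.046·RH+f) = 0.7689 μm/a
  Cl⁻ term: 0.0175·670.2^0.57·exp(0.008·78+0.085·23.5) = 9.828
  r_corr = 0.7689 + 9.828 = 10.6 μm/a
Long-term exponent b (ISO 9224 Table 2, B1) = 0.813
  D(15) = 10.6 × 15^0.813 = 10.6 × 9.04 = 95.8 μm

D(15) = 95.8 μm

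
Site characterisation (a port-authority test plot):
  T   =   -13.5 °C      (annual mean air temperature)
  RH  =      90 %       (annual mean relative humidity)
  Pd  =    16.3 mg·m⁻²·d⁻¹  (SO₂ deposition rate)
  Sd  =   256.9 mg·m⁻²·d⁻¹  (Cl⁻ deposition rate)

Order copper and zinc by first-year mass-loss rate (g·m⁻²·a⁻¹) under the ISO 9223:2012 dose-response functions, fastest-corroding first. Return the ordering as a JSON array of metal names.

copper: f(T) = +0.126·(T−10) [T≤10 °C] = -2.9610
  SO₂ term: 0.0053·16.3^0.26·exp(0.059·90-2.9610) = 0.1147
  Sd branch = 0.01025·Sd^0.27·e^(0.036·RH+0.049·T) = 0.6042 μm/a
  sum: 0.1147 + 0.6042 → r_corr = 0.7189 μm/a
  mass loss = 0.7189 μm/a × 8.96 g/cm³ = 6.442 g·m⁻²·a⁻¹
zinc: temperature factor f = +0.038·(-23.5) = -0.8930
  Pd branch = 0.0129·Pd^0.44·e^(0.046·RH+f) = 1.133 μm/a
  Sd branch = 0.0175·Sd^0.57·e^(0.008·RH+0.085·T) = 0.2697 μm/a
  sum: 1.133 + 0.2697 → r_corr = 1.402 μm/a
  mass loss = 1.402 μm/a × 7.14 g/cm³ = 10.01 g·m⁻²·a⁻¹
Ordering by g·m⁻²·a⁻¹: zinc (10) > copper (6.44)

["zinc", "copper"]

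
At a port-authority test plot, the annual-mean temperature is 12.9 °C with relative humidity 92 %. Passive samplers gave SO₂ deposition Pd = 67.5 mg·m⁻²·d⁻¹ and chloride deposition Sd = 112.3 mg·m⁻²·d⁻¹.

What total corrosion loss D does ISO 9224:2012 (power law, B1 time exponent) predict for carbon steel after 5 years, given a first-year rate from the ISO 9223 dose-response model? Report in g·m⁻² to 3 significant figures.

D(5) = 2.76e+03 g·m⁻²

carbon steel: f(T) = -0.054·(T−10) [T>10 °C] = -0.1566
  sulphur-dioxide contribution → 85.17 μm/a
  chloride contribution → 66.44 μm/a
  total first-year rate 151.6 μm/a
Long-term exponent b (ISO 9224 Table 2, B1) = 0.523
  D(5) = 151.6 × 5^0.523 = 151.6 × 2.32 = 351.8 μm
  Mass loss = 351.8 μm × 7.85 g/cm³ = 2762 g·m⁻²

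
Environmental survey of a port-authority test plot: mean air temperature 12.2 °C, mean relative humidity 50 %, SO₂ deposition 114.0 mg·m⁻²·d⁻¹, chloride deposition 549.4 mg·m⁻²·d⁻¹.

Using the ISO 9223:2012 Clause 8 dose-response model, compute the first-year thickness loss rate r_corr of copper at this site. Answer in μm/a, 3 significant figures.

copper: f(T) = -0.080·(T−10) [T>10 °C] = -0.1760
  Pd branch = 0.0053·Pd^0.26·e^(0.059·RH+f) = 0.2909 μm/a
  Sd branch = 0.01025·Sd^0.27·e^(0.036·RH+0.049·T) = 0.6192 μm/a
  sum: 0.2909 + 0.6192 → r_corr = 0.9102 μm/a

r_corr = 0.910 μm/a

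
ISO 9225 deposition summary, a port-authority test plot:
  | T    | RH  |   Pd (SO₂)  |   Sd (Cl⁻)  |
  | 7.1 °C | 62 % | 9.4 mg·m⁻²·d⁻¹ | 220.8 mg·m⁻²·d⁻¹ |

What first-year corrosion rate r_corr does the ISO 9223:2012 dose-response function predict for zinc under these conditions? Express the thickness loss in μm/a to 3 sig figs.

r_corr = 1.68 μm/a

zinc: f(T) = +0.038·(T−10) [T≤10 °C] = -0.1102
  sulphur-dioxide contribution → 0.5364 μm/a
  chloride contribution → 1.139 μm/a
  total first-year rate 1.676 μm/a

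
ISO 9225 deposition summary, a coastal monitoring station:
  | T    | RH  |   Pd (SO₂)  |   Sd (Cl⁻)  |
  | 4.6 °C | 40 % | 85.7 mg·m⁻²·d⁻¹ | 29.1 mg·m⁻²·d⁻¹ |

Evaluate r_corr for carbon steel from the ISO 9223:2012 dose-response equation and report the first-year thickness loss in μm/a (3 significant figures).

carbon steel: T≤10 °C ⇒ hinge +0.150·(4.6−10) = -0.8100
  sulphur-dioxide contribution → 17.73 μm/a
  chloride contribution → 3.71 μm/a
  ⇒ r_corr(carbon steel) = 21.44 μm/a

r_corr = 21.4 μm/a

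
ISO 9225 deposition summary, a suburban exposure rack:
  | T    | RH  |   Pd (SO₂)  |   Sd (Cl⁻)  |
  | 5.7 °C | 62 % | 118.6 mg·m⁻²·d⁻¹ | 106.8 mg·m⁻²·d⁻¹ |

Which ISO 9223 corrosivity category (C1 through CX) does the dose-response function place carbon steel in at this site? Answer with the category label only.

C4

carbon steel: T≤10 °C ⇒ hinge +0.150·(5.7−10) = -0.6450
  sulphur-dioxide contribution → 38.45 μm/a
  chloride contribution → 17.94 μm/a
  ⇒ r_corr(carbon steel) = 56.39 μm/a
ISO 9223 Table 2 (carbon steel): 50 < 56.4 ≤ 80 μm/a ⇒ C4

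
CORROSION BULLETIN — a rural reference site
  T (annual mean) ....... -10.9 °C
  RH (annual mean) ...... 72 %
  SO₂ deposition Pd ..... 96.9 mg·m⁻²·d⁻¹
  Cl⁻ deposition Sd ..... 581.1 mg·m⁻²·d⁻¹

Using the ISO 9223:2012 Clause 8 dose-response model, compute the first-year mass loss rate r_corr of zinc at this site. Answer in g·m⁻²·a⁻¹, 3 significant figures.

r_corr = 11.9 g·m⁻²·a⁻¹

zinc: T≤10 °C ⇒ hinge +0.038·(-10.9−10) = -0.7942
  SO₂ term: 0.0129·96.9^0.44·exp(0.046·72-0.7942) = 1.197
  Cl⁻ term: 0.0175·581.1^0.57·exp(0.008·72+0.085·-10.9) = 0.4639
  r_corr = 1.197 + 0.4639 = 1.661 μm/a
Convert to mass loss: 1.661 μm/a × 7.14 g/cm³ = 11.86 g·m⁻²·a⁻¹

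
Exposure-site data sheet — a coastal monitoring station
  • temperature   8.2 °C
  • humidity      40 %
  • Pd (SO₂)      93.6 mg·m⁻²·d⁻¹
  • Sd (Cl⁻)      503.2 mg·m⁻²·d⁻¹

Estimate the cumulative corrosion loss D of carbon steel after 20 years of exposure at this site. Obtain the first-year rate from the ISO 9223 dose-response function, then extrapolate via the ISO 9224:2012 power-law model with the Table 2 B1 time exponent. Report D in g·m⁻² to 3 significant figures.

D(20) = 2.14e+03 g·m⁻²

carbon steel: temperature factor f = +0.150·(-1.8) = -0.2700
  Pd branch = 1.77·Pd^0.52·e^(0.02·RH+f) = 31.86 μm/a
  Sd branch = 0.102·Sd^0.62·e^(0.033·RH+0.04·T) = 25.08 μm/a
  r_corr = 31.86 + 25.08 = 56.94 μm/a
ISO 9224: D(t) = r_corr · t^b with b = 0.523 (carbon steel, B1)
  D(20) = 56.94 × 20^0.523 = 56.94 × 4.791 = 272.8 μm
  Mass loss = 272.8 μm × 7.85 g/cm³ = 2142 g·m⁻²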